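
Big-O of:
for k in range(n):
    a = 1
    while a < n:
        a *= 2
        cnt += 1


Per nesting level: O(n) * O(log n) = O(n log n)
Complexity: O(n log n)


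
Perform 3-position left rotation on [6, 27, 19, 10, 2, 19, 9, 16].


Left rotate by 3: [10, 2, 19, 9, 16, 6, 27, 19]


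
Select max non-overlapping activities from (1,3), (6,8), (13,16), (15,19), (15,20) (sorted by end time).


Greedy: pick earliest-ending, then skip overlaps.
Selected (3 activities): [(1, 3), (6, 8), (13, 16)]


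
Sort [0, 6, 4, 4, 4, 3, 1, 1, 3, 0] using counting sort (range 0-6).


Count array: [2, 2, 0, 2, 3, 0, 1]
Reconstruct: [0, 0, 1, 1, 3, 3, 4, 4, 4, 6]


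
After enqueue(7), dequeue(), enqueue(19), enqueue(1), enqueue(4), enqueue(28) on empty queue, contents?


enqueue(7) -> [7]
dequeue() returns 7 -> []
enqueue(19) -> [19]
enqueue(1) -> [19, 1]
enqueue(4) -> [19, 1, 4]
enqueue(28) -> [19, 1, 4, 28]
Final queue (front to back): [19, 1, 4, 28]


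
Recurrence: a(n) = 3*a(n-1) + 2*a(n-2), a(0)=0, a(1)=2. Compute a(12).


Build bottom-up:
...a(10)=159294, a(11)=567334, a(12)=3*567334+2*159294=2020590


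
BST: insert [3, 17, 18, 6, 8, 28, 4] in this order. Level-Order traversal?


Root = 3; build tree by BST insertion.
Level-Order traversal: [3, 17, 6, 18, 4, 8, 28]


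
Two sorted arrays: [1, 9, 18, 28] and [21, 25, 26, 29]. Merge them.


Compare heads, take smaller each step.
Merged: [1, 9, 18, 21, 25, 26, 28, 29]


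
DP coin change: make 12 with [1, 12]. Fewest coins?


dp[0]=0; dp[i]=1+min(dp[i-c] for c in coins)
...dp[7]=7, dp[8]=8, dp[9]=9, dp[10]=10, dp[11]=11, dp[12]=1
Minimum coins for 12 = 1


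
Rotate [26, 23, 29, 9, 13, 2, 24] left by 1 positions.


Left rotate by 1: [23, 29, 9, 13, 2, 24, 26]


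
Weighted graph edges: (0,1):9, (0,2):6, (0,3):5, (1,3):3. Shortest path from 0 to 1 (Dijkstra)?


Dijkstra from 0:
Distances: {0: 0, 1: 8, 2: 6, 3: 5}
Shortest distance to 1 = 8, path = [0, 3, 1]


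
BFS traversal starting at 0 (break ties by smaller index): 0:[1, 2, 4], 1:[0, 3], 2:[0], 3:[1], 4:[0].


BFS queue: start with [0]
Visit order: [0, 1, 2, 4, 3]


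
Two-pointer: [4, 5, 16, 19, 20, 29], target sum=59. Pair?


Two pointers: lo=0, hi=5
No pair sums to 59


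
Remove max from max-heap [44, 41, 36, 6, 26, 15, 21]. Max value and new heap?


Max = 44
Replace root with last, heapify down
Resulting heap: [41, 26, 36, 6, 21, 15]


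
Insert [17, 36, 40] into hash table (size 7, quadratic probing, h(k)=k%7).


Insertions: 17->slot 3; 36->slot 1; 40->slot 5
Table: [None, 36, None, 17, None, 40, None]


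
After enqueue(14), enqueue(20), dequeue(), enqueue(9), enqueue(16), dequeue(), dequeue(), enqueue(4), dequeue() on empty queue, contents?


enqueue(14) -> [14]
enqueue(20) -> [14, 20]
dequeue() returns 14 -> [20]
enqueue(9) -> [20, 9]
enqueue(16) -> [20, 9, 16]
dequeue() returns 20 -> [9, 16]
dequeue() returns 9 -> [16]
enqueue(4) -> [16, 4]
dequeue() returns 16 -> [4]
Final queue (front to back): [4]


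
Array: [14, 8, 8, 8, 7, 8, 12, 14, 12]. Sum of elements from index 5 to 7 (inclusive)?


Prefix sums: [0, 14, 22, 30, 38, 45, 53, 65, 79, 91]
Sum[5..7] = prefix[8] - prefix[5] = 79 - 45 = 34


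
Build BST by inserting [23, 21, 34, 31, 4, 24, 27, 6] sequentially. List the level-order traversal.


Root = 23; build tree by BST insertion.
Level-Order traversal: [23, 21, 34, 4, 31, 6, 24, 27]


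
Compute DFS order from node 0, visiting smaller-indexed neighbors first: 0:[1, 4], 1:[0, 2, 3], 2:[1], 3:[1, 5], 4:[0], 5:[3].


DFS stack-based: start with [0]
Visit order: [0, 1, 2, 3, 5, 4]


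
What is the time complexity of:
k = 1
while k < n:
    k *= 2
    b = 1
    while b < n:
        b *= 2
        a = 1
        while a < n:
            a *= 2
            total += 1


Per nesting level: O(log n) * O(log n) * O(log n) = O((log n)^3)
Complexity: O((log n)^3)


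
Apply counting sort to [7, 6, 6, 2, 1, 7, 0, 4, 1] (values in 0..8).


Count array: [1, 2, 1, 0, 1, 0, 2, 2, 0]
Reconstruct: [0, 1, 1, 2, 4, 6, 6, 7, 7]


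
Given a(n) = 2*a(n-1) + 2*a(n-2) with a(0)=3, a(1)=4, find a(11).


Build bottom-up:
...a(9)=15168, a(10)=41440, a(11)=2*41440+2*15168=113216


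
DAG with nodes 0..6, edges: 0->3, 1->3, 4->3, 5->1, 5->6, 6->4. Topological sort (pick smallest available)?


Kahn's algorithm, process smallest node first
Order: [0, 2, 5, 1, 6, 4, 3]


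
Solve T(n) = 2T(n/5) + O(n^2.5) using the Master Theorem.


a=2, b=5, c=2.5. log_5(2)=0.431 < c=2.5. Case 3: O(n^c) = O(n^2.500)
Complexity: O(n^2.500)


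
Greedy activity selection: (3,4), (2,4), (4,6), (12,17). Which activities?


Greedy: pick earliest-ending, then skip overlaps.
Selected (3 activities): [(3, 4), (4, 6), (12, 17)]


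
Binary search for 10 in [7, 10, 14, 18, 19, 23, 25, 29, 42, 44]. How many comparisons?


Search for 10:
[0,9] mid=4 arr[4]=19
[0,3] mid=1 arr[1]=10
Total: 2 comparisons


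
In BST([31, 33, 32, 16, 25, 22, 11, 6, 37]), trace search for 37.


BST root = 31
Search for 37: compare at each node
Path: [31, 33, 37]


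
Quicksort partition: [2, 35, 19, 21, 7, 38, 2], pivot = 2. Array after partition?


Elements <= 2 go left of pivot.
Result: [2, 2, 19, 21, 7, 38, 35], pivot at index 1


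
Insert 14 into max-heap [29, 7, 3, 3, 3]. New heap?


Append 14: [29, 7, 3, 3, 3, 14]
Bubble up: swap idx 5(14) with idx 2(3)
Result: [29, 7, 14, 3, 3, 3]


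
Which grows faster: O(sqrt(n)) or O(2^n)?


sublinear grows slower than exponential
O(sqrt(n)) is asymptotically smaller; O(2^n) grows faster


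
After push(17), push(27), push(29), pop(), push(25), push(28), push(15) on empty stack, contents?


push(17) -> [17]
push(27) -> [17, 27]
push(29) -> [17, 27, 29]
pop() returns 29 -> [17, 27]
push(25) -> [17, 27, 25]
push(28) -> [17, 27, 25, 28]
push(15) -> [17, 27, 25, 28, 15]
Final stack (bottom to top): [17, 27, 25, 28, 15]


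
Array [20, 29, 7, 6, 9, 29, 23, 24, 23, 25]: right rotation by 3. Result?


Right rotate by 3: [24, 23, 25, 20, 29, 7, 6, 9, 29, 23]


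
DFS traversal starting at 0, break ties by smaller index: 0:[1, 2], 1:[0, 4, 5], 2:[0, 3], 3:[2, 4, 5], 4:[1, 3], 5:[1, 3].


DFS stack-based: start with [0]
Visit order: [0, 1, 4, 3, 2, 5]


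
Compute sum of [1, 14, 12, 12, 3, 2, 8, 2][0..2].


Prefix sums: [0, 1, 15, 27, 39, 42, 44, 52, 54]
Sum[0..2] = prefix[3] - prefix[0] = 27 - 0 = 27


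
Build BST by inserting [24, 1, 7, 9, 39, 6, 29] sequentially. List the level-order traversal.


Root = 24; build tree by BST insertion.
Level-Order traversal: [24, 1, 39, 7, 29, 6, 9]


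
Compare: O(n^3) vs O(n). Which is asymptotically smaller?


linear grows slower than cubic
O(n) is asymptotically smaller; O(n^3) grows faster


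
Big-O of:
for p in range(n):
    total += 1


Per nesting level: O(n) = O(n)
Complexity: O(n)


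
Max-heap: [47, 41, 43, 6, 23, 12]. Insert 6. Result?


Append 6: [47, 41, 43, 6, 23, 12, 6]
Bubble up: no swaps needed
Result: [47, 41, 43, 6, 23, 12, 6]


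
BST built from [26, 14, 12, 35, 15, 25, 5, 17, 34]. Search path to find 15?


BST root = 26
Search for 15: compare at each node
Path: [26, 14, 15]


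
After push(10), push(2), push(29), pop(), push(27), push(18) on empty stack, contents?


push(10) -> [10]
push(2) -> [10, 2]
push(29) -> [10, 2, 29]
pop() returns 29 -> [10, 2]
push(27) -> [10, 2, 27]
push(18) -> [10, 2, 27, 18]
Final stack (bottom to top): [10, 2, 27, 18]


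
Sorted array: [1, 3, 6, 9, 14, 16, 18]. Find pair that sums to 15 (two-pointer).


Two pointers: lo=0, hi=6
Found pair: (1, 14) summing to 15


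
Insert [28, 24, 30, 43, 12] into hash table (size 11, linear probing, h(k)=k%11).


Insertions: 28->slot 6; 24->slot 2; 30->slot 8; 43->slot 10; 12->slot 1
Table: [None, 12, 24, None, None, None, 28, None, 30, None, 43]


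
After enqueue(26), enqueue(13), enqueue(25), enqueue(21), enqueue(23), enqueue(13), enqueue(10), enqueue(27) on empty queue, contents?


enqueue(26) -> [26]
enqueue(13) -> [26, 13]
enqueue(25) -> [26, 13, 25]
enqueue(21) -> [26, 13, 25, 21]
enqueue(23) -> [26, 13, 25, 21, 23]
enqueue(13) -> [26, 13, 25, 21, 23, 13]
enqueue(10) -> [26, 13, 25, 21, 23, 13, 10]
enqueue(27) -> [26, 13, 25, 21, 23, 13, 10, 27]
Final queue (front to back): [26, 13, 25, 21, 23, 13, 10, 27]


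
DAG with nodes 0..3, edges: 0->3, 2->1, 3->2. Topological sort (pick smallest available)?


Kahn's algorithm, process smallest node first
Order: [0, 3, 2, 1]


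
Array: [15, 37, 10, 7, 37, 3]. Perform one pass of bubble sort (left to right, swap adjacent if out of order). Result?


After one pass: [15, 10, 7, 37, 3, 37]


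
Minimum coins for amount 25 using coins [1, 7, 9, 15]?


dp[0]=0; dp[i]=1+min(dp[i-c] for c in coins)
...dp[20]=4, dp[21]=3, dp[22]=2, dp[23]=3, dp[24]=2, dp[25]=3
Minimum coins for 25 = 3


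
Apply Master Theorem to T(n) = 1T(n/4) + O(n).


a=1, b=4, c=1. log_4(1)=0 < c=1. Case 3: O(n^c) = O(n)
Complexity: O(n)


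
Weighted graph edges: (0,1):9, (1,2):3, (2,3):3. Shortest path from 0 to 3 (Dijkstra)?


Dijkstra from 0:
Distances: {0: 0, 1: 9, 2: 12, 3: 15}
Shortest distance to 3 = 15, path = [0, 1, 2, 3]


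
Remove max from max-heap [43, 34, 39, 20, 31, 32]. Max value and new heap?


Max = 43
Replace root with last, heapify down
Resulting heap: [39, 34, 32, 20, 31]


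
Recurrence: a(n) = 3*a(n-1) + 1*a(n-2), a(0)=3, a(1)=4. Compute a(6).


Build bottom-up:
...a(4)=162, a(5)=535, a(6)=3*535+1*162=1767


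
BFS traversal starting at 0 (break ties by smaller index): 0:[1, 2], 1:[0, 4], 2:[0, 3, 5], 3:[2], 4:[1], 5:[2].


BFS queue: start with [0]
Visit order: [0, 1, 2, 4, 3, 5]


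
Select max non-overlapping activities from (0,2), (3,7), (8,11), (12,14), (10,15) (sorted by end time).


Greedy: pick earliest-ending, then skip overlaps.
Selected (4 activities): [(0, 2), (3, 7), (8, 11), (12, 14)]


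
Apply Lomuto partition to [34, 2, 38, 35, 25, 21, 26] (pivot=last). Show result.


Elements <= 26 go left of pivot.
Result: [2, 25, 21, 26, 34, 38, 35], pivot at index 3


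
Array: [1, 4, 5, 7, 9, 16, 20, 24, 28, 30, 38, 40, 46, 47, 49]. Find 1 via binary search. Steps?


Search for 1:
[0,14] mid=7 arr[7]=24
[0,6] mid=3 arr[3]=7
[0,2] mid=1 arr[1]=4
[0,0] mid=0 arr[0]=1
Total: 4 comparisons


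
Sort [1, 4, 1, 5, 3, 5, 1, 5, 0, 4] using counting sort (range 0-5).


Count array: [1, 3, 0, 1, 2, 3]
Reconstruct: [0, 1, 1, 1, 3, 4, 4, 5, 5, 5]


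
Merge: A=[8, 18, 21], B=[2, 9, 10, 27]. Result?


Compare heads, take smaller each step.
Merged: [2, 8, 9, 10, 18, 21, 27]


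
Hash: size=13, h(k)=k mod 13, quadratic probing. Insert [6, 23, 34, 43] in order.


Insertions: 6->slot 6; 23->slot 10; 34->slot 8; 43->slot 4
Table: [None, None, None, None, 43, None, 6, None, 34, None, 23, None, None]


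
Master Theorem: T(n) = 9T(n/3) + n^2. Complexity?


a=9, b=3, c=2. log_3(9)=2 = c=2. Case 2: O(n^c log n) = O(n^2 log n)
Complexity: O(n^2 log n)


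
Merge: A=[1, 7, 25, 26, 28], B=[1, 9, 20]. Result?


Compare heads, take smaller each step.
Merged: [1, 1, 7, 9, 20, 25, 26, 28]


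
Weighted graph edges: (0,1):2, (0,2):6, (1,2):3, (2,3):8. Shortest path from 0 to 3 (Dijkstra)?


Dijkstra from 0:
Distances: {0: 0, 1: 2, 2: 5, 3: 13}
Shortest distance to 3 = 13, path = [0, 1, 2, 3]


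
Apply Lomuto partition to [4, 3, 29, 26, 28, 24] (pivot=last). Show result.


Elements <= 24 go left of pivot.
Result: [4, 3, 24, 26, 28, 29], pivot at index 2


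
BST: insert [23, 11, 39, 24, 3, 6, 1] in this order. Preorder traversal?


Root = 23; build tree by BST insertion.
Preorder traversal: [23, 11, 3, 1, 6, 39, 24]


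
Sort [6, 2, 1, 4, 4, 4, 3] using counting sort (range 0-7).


Count array: [0, 1, 1, 1, 3, 0, 1, 0]
Reconstruct: [1, 2, 3, 4, 4, 4, 6]


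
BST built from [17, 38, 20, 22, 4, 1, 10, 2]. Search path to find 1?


BST root = 17
Search for 1: compare at each node
Path: [17, 4, 1]


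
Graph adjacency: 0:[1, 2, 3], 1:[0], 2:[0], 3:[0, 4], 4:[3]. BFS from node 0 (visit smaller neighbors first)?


BFS queue: start with [0]
Visit order: [0, 1, 2, 3, 4]


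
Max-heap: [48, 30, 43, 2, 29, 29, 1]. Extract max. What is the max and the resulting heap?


Max = 48
Replace root with last, heapify down
Resulting heap: [43, 30, 29, 2, 29, 1]


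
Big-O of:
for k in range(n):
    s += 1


Per nesting level: O(n) = O(n)
Complexity: O(n)


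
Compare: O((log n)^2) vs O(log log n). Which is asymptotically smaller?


double-logarithmic grows slower than polylogarithmic
O(log log n) is asymptotically smaller; O((log n)^2) grows faster


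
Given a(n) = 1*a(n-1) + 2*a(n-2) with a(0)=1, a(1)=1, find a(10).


Build bottom-up:
...a(8)=171, a(9)=341, a(10)=1*341+2*171=683


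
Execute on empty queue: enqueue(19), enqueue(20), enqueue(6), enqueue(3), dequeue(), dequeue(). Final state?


enqueue(19) -> [19]
enqueue(20) -> [19, 20]
enqueue(6) -> [19, 20, 6]
enqueue(3) -> [19, 20, 6, 3]
dequeue() returns 19 -> [20, 6, 3]
dequeue() returns 20 -> [6, 3]
Final queue (front to back): [6, 3]


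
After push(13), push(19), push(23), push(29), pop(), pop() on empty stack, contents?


push(13) -> [13]
push(19) -> [13, 19]
push(23) -> [13, 19, 23]
push(29) -> [13, 19, 23, 29]
pop() returns 29 -> [13, 19, 23]
pop() returns 23 -> [13, 19]
Final stack (bottom to top): [13, 19]


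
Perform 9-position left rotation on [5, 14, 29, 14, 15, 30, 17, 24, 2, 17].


Left rotate by 9: [17, 5, 14, 29, 14, 15, 30, 17, 24, 2]


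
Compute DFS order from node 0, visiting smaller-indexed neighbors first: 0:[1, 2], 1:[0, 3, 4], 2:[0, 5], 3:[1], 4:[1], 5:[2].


DFS stack-based: start with [0]
Visit order: [0, 1, 3, 4, 2, 5]


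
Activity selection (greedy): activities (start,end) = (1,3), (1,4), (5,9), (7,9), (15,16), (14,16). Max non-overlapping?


Greedy: pick earliest-ending, then skip overlaps.
Selected (3 activities): [(1, 3), (5, 9), (15, 16)]


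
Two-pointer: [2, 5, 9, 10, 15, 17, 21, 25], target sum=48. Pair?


Two pointers: lo=0, hi=7
No pair sums to 48


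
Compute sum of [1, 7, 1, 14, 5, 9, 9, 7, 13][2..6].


Prefix sums: [0, 1, 8, 9, 23, 28, 37, 46, 53, 66]
Sum[2..6] = prefix[7] - prefix[2] = 46 - 8 = 38


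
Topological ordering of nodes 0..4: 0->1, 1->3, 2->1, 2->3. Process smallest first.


Kahn's algorithm, process smallest node first
Order: [0, 2, 1, 3, 4]


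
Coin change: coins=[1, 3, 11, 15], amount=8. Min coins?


dp[0]=0; dp[i]=1+min(dp[i-c] for c in coins)
...dp[3]=1, dp[4]=2, dp[5]=3, dp[6]=2, dp[7]=3, dp[8]=4
Minimum coins for 8 = 4


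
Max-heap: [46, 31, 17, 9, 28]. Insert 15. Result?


Append 15: [46, 31, 17, 9, 28, 15]
Bubble up: no swaps needed
Result: [46, 31, 17, 9, 28, 15]


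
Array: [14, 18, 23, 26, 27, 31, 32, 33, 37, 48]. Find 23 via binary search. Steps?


Search for 23:
[0,9] mid=4 arr[4]=27
[0,3] mid=1 arr[1]=18
[2,3] mid=2 arr[2]=23
Total: 3 comparisons


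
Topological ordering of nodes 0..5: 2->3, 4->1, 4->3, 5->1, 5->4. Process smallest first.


Kahn's algorithm, process smallest node first
Order: [0, 2, 5, 4, 1, 3]


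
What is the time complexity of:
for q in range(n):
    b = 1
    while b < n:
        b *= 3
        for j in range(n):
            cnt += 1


Per nesting level: O(n) * O(log n) * O(n) = O(n^2 log n)
Complexity: O(n^2 log n)


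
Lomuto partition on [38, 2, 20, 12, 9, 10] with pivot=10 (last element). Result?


Elements <= 10 go left of pivot.
Result: [2, 9, 10, 12, 38, 20], pivot at index 2


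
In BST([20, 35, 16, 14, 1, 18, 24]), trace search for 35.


BST root = 20
Search for 35: compare at each node
Path: [20, 35]


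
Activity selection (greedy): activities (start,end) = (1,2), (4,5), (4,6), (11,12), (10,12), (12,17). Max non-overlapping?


Greedy: pick earliest-ending, then skip overlaps.
Selected (4 activities): [(1, 2), (4, 5), (11, 12), (12, 17)]


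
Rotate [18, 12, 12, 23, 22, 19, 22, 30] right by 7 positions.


Right rotate by 7: [12, 12, 23, 22, 19, 22, 30, 18]


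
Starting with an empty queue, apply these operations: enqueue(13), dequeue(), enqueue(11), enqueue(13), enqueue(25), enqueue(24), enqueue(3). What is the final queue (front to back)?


enqueue(13) -> [13]
dequeue() returns 13 -> []
enqueue(11) -> [11]
enqueue(13) -> [11, 13]
enqueue(25) -> [11, 13, 25]
enqueue(24) -> [11, 13, 25, 24]
enqueue(3) -> [11, 13, 25, 24, 3]
Final queue (front to back): [11, 13, 25, 24, 3]


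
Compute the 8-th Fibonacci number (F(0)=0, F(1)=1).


F(n)=F(n-1)+F(n-2)
...F(6)=8, F(7)=13, F(8)=21


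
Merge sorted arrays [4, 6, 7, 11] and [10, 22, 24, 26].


Compare heads, take smaller each step.
Merged: [4, 6, 7, 10, 11, 22, 24, 26]


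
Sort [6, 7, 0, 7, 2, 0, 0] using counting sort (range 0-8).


Count array: [3, 0, 1, 0, 0, 0, 1, 2, 0]
Reconstruct: [0, 0, 0, 2, 6, 7, 7]


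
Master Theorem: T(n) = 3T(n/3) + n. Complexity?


a=3, b=3, c=1. log_3(3)=1 = c=1. Case 2: O(n^c log n) = O(n log n)
Complexity: O(n log n)


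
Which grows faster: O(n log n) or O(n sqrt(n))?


linearithmic grows slower than n^1.5
O(n log n) is asymptotically smaller; O(n sqrt(n)) grows faster


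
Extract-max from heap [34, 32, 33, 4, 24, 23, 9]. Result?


Max = 34
Replace root with last, heapify down
Resulting heap: [33, 32, 23, 4, 24, 9]


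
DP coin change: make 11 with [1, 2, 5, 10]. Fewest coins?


dp[0]=0; dp[i]=1+min(dp[i-c] for c in coins)
...dp[6]=2, dp[7]=2, dp[8]=3, dp[9]=3, dp[10]=1, dp[11]=2
Minimum coins for 11 = 2


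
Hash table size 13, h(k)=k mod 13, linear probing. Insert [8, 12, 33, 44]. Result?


Insertions: 8->slot 8; 12->slot 12; 33->slot 7; 44->slot 5
Table: [None, None, None, None, None, 44, None, 33, 8, None, None, None, 12]


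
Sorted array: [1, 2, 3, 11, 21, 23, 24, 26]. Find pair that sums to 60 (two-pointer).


Two pointers: lo=0, hi=7
No pair sums to 60


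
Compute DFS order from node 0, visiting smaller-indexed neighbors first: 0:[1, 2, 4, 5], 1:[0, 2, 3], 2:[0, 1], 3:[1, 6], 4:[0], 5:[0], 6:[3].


DFS stack-based: start with [0]
Visit order: [0, 1, 2, 3, 6, 4, 5]


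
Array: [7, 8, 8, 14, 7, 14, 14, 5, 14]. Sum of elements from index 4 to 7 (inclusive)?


Prefix sums: [0, 7, 15, 23, 37, 44, 58, 72, 77, 91]
Sum[4..7] = prefix[8] - prefix[4] = 77 - 37 = 40


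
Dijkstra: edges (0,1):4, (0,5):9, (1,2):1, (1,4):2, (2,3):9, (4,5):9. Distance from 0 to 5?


Dijkstra from 0:
Distances: {0: 0, 1: 4, 2: 5, 3: 14, 4: 6, 5: 9}
Shortest distance to 5 = 9, path = [0, 5]


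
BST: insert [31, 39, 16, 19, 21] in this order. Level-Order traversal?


Root = 31; build tree by BST insertion.
Level-Order traversal: [31, 16, 39, 19, 21]


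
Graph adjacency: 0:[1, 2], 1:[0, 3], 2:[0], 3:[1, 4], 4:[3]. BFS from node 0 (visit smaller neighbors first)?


BFS queue: start with [0]
Visit order: [0, 1, 2, 3, 4]


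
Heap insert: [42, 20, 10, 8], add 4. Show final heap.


Append 4: [42, 20, 10, 8, 4]
Bubble up: no swaps needed
Result: [42, 20, 10, 8, 4]


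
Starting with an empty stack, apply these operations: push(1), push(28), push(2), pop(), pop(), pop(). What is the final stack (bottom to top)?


push(1) -> [1]
push(28) -> [1, 28]
push(2) -> [1, 28, 2]
pop() returns 2 -> [1, 28]
pop() returns 28 -> [1]
pop() returns 1 -> []
Final stack (bottom to top): []


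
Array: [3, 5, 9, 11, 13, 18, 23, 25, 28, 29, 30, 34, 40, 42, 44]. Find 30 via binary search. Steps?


Search for 30:
[0,14] mid=7 arr[7]=25
[8,14] mid=11 arr[11]=34
[8,10] mid=9 arr[9]=29
[10,10] mid=10 arr[10]=30
Total: 4 comparisons


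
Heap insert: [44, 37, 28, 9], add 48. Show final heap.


Append 48: [44, 37, 28, 9, 48]
Bubble up: swap idx 4(48) with idx 1(37); swap idx 1(48) with idx 0(44)
Result: [48, 44, 28, 9, 37]


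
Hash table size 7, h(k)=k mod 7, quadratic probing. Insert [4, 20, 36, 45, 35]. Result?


Insertions: 4->slot 4; 20->slot 6; 36->slot 1; 45->slot 3; 35->slot 0
Table: [35, 36, None, 45, 4, None, 20]


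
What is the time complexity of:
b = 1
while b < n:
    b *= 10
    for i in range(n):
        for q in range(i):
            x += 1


Per nesting level: O(log n) * O(n) * O(n) [triangular over i] = O(n^2 log n)
Complexity: O(n^2 log n)


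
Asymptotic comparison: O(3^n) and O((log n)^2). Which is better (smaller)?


polylogarithmic grows slower than exponential (base 3)
O((log n)^2) is asymptotically smaller; O(3^n) grows faster


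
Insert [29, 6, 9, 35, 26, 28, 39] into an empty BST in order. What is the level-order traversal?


Root = 29; build tree by BST insertion.
Level-Order traversal: [29, 6, 35, 9, 39, 26, 28]


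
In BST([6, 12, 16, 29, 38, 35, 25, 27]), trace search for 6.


BST root = 6
Search for 6: compare at each node
Path: [6]


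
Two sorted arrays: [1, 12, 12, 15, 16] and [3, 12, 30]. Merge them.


Compare heads, take smaller each step.
Merged: [1, 3, 12, 12, 12, 15, 16, 30]


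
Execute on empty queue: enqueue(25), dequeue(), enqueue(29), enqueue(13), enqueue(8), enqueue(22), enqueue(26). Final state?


enqueue(25) -> [25]
dequeue() returns 25 -> []
enqueue(29) -> [29]
enqueue(13) -> [29, 13]
enqueue(8) -> [29, 13, 8]
enqueue(22) -> [29, 13, 8, 22]
enqueue(26) -> [29, 13, 8, 22, 26]
Final queue (front to back): [29, 13, 8, 22, 26]


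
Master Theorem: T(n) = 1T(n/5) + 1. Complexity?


a=1, b=5, c=0. log_5(1)=0 = c=0. Case 2: O(n^c log n) = O(log n)
Complexity: O(log n)


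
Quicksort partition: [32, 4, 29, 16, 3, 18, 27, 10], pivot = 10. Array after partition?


Elements <= 10 go left of pivot.
Result: [4, 3, 10, 16, 32, 18, 27, 29], pivot at index 2


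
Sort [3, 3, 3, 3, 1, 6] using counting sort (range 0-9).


Count array: [0, 1, 0, 4, 0, 0, 1, 0, 0, 0]
Reconstruct: [1, 3, 3, 3, 3, 6]


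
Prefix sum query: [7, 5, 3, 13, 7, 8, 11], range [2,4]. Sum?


Prefix sums: [0, 7, 12, 15, 28, 35, 43, 54]
Sum[2..4] = prefix[5] - prefix[2] = 35 - 12 = 23


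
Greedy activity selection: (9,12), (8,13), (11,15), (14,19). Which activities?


Greedy: pick earliest-ending, then skip overlaps.
Selected (2 activities): [(9, 12), (14, 19)]


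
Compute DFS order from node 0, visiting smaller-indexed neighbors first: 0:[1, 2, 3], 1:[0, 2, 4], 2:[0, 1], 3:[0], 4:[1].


DFS stack-based: start with [0]
Visit order: [0, 1, 2, 4, 3]


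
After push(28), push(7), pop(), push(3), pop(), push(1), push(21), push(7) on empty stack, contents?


push(28) -> [28]
push(7) -> [28, 7]
pop() returns 7 -> [28]
push(3) -> [28, 3]
pop() returns 3 -> [28]
push(1) -> [28, 1]
push(21) -> [28, 1, 21]
push(7) -> [28, 1, 21, 7]
Final stack (bottom to top): [28, 1, 21, 7]


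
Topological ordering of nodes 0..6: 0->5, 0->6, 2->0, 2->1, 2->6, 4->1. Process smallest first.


Kahn's algorithm, process smallest node first
Order: [2, 0, 3, 4, 1, 5, 6]


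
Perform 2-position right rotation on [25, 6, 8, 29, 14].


Right rotate by 2: [29, 14, 25, 6, 8]


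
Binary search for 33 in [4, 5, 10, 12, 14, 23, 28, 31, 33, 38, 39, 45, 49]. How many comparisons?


Search for 33:
[0,12] mid=6 arr[6]=28
[7,12] mid=9 arr[9]=38
[7,8] mid=7 arr[7]=31
[8,8] mid=8 arr[8]=33
Total: 4 comparisons


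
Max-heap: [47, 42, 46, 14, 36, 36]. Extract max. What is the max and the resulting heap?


Max = 47
Replace root with last, heapify down
Resulting heap: [46, 42, 36, 14, 36]


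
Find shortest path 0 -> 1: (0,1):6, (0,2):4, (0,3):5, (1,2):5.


Dijkstra from 0:
Distances: {0: 0, 1: 6, 2: 4, 3: 5}
Shortest distance to 1 = 6, path = [0, 1]


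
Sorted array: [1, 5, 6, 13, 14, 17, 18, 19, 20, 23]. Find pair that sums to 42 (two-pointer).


Two pointers: lo=0, hi=9
Found pair: (19, 23) summing to 42


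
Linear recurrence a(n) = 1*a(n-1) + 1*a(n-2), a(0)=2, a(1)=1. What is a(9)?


Build bottom-up:
...a(7)=29, a(8)=47, a(9)=1*47+1*29=76


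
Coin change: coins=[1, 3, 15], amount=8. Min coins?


dp[0]=0; dp[i]=1+min(dp[i-c] for c in coins)
...dp[3]=1, dp[4]=2, dp[5]=3, dp[6]=2, dp[7]=3, dp[8]=4
Minimum coins for 8 = 4


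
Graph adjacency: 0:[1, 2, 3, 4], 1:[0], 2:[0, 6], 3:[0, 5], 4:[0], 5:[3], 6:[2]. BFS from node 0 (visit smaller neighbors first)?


BFS queue: start with [0]
Visit order: [0, 1, 2, 3, 4, 6, 5]


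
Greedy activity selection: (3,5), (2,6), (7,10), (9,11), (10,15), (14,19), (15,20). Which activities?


Greedy: pick earliest-ending, then skip overlaps.
Selected (4 activities): [(3, 5), (7, 10), (10, 15), (15, 20)]


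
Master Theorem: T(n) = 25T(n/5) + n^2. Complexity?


a=25, b=5, c=2. log_5(25)=2 = c=2. Case 2: O(n^c log n) = O(n^2 log n)
Complexity: O(n^2 log n)


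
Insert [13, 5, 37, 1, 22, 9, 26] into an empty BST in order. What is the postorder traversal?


Root = 13; build tree by BST insertion.
Postorder traversal: [1, 9, 5, 26, 22, 37, 13]


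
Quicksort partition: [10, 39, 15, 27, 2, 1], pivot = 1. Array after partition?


Elements <= 1 go left of pivot.
Result: [1, 39, 15, 27, 2, 10], pivot at index 0


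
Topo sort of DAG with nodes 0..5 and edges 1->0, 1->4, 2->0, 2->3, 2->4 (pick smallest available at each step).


Kahn's algorithm, process smallest node first
Order: [1, 2, 0, 3, 4, 5]


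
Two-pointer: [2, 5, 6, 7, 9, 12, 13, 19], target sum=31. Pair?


Two pointers: lo=0, hi=7
Found pair: (12, 19) summing to 31


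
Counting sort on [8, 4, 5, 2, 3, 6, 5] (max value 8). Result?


Count array: [0, 0, 1, 1, 1, 2, 1, 0, 1]
Reconstruct: [2, 3, 4, 5, 5, 6, 8]


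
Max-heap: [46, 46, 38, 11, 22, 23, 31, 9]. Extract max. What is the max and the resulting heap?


Max = 46
Replace root with last, heapify down
Resulting heap: [46, 22, 38, 11, 9, 23, 31]


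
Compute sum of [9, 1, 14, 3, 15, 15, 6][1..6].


Prefix sums: [0, 9, 10, 24, 27, 42, 57, 63]
Sum[1..6] = prefix[7] - prefix[1] = 63 - 9 = 54


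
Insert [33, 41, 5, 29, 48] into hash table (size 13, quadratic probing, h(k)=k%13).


Insertions: 33->slot 7; 41->slot 2; 5->slot 5; 29->slot 3; 48->slot 9
Table: [None, None, 41, 29, None, 5, None, 33, None, 48, None, None, None]


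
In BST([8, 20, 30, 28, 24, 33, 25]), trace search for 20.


BST root = 8
Search for 20: compare at each node
Path: [8, 20]


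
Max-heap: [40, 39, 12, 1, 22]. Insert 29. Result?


Append 29: [40, 39, 12, 1, 22, 29]
Bubble up: swap idx 5(29) with idx 2(12)
Result: [40, 39, 29, 1, 22, 12]


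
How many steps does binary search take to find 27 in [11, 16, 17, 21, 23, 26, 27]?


Search for 27:
[0,6] mid=3 arr[3]=21
[4,6] mid=5 arr[5]=26
[6,6] mid=6 arr[6]=27
Total: 3 comparisons


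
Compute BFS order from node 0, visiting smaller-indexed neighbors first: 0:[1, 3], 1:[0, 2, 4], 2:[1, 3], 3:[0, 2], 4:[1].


BFS queue: start with [0]
Visit order: [0, 1, 3, 2, 4]


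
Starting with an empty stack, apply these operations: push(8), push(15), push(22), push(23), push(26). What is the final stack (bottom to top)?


push(8) -> [8]
push(15) -> [8, 15]
push(22) -> [8, 15, 22]
push(23) -> [8, 15, 22, 23]
push(26) -> [8, 15, 22, 23, 26]
Final stack (bottom to top): [8, 15, 22, 23, 26]


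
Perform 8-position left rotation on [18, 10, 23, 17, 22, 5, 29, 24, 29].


Left rotate by 8: [29, 18, 10, 23, 17, 22, 5, 29, 24]


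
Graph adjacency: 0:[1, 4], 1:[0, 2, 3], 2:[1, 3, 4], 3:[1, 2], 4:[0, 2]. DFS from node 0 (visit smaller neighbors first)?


DFS stack-based: start with [0]
Visit order: [0, 1, 2, 3, 4]


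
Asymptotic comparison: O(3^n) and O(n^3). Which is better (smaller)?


cubic grows slower than exponential (base 3)
O(n^3) is asymptotically smaller; O(3^n) grows faster


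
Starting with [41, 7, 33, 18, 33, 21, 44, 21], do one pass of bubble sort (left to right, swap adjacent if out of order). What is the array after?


After one pass: [7, 33, 18, 33, 21, 41, 21, 44]


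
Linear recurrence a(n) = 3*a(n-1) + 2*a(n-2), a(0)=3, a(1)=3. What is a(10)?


Build bottom-up:
...a(8)=29415, a(9)=104763, a(10)=3*104763+2*29415=373119


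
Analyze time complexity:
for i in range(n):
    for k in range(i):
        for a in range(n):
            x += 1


Per nesting level: O(n) * O(n) [triangular over i] * O(n) = O(n^3)
Complexity: O(n^3)


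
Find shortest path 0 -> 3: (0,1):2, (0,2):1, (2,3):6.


Dijkstra from 0:
Distances: {0: 0, 1: 2, 2: 1, 3: 7}
Shortest distance to 3 = 7, path = [0, 2, 3]


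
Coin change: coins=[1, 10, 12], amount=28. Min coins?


dp[0]=0; dp[i]=1+min(dp[i-c] for c in coins)
...dp[23]=3, dp[24]=2, dp[25]=3, dp[26]=4, dp[27]=5, dp[28]=6
Minimum coins for 28 = 6


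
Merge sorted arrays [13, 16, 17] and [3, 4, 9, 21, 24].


Compare heads, take smaller each step.
Merged: [3, 4, 9, 13, 16, 17, 21, 24]


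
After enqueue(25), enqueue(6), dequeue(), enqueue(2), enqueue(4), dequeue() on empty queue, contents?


enqueue(25) -> [25]
enqueue(6) -> [25, 6]
dequeue() returns 25 -> [6]
enqueue(2) -> [6, 2]
enqueue(4) -> [6, 2, 4]
dequeue() returns 6 -> [2, 4]
Final queue (front to back): [2, 4]


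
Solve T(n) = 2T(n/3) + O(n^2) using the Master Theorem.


a=2, b=3, c=2. log_3(2)=0.631 < c=2. Case 3: O(n^c) = O(n^2)
Complexity: O(n^2)


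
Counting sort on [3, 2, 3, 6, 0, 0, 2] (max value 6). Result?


Count array: [2, 0, 2, 2, 0, 0, 1]
Reconstruct: [0, 0, 2, 2, 3, 3, 6]


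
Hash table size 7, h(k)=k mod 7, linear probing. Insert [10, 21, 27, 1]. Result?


Insertions: 10->slot 3; 21->slot 0; 27->slot 6; 1->slot 1
Table: [21, 1, None, 10, None, None, 27]


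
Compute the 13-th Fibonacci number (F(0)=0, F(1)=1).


F(n)=F(n-1)+F(n-2)
...F(11)=89, F(12)=144, F(13)=233


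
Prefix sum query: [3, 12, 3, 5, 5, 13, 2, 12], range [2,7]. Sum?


Prefix sums: [0, 3, 15, 18, 23, 28, 41, 43, 55]
Sum[2..7] = prefix[8] - prefix[2] = 55 - 15 = 40


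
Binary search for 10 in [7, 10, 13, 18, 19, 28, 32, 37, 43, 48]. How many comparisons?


Search for 10:
[0,9] mid=4 arr[4]=19
[0,3] mid=1 arr[1]=10
Total: 2 comparisons


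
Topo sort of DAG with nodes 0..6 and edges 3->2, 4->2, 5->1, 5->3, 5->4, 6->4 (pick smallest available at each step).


Kahn's algorithm, process smallest node first
Order: [0, 5, 1, 3, 6, 4, 2]


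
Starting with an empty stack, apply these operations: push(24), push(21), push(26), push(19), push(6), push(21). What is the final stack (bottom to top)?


push(24) -> [24]
push(21) -> [24, 21]
push(26) -> [24, 21, 26]
push(19) -> [24, 21, 26, 19]
push(6) -> [24, 21, 26, 19, 6]
push(21) -> [24, 21, 26, 19, 6, 21]
Final stack (bottom to top): [24, 21, 26, 19, 6, 21]


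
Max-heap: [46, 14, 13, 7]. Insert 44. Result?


Append 44: [46, 14, 13, 7, 44]
Bubble up: swap idx 4(44) with idx 1(14)
Result: [46, 44, 13, 7, 14]


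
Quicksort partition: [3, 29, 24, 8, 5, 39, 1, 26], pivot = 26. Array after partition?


Elements <= 26 go left of pivot.
Result: [3, 24, 8, 5, 1, 26, 29, 39], pivot at index 5


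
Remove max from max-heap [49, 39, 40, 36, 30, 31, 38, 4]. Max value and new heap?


Max = 49
Replace root with last, heapify down
Resulting heap: [40, 39, 38, 36, 30, 31, 4]


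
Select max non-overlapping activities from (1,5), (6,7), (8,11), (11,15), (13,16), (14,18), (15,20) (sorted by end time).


Greedy: pick earliest-ending, then skip overlaps.
Selected (5 activities): [(1, 5), (6, 7), (8, 11), (11, 15), (15, 20)]


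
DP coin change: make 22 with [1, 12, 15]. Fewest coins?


dp[0]=0; dp[i]=1+min(dp[i-c] for c in coins)
...dp[17]=3, dp[18]=4, dp[19]=5, dp[20]=6, dp[21]=7, dp[22]=8
Minimum coins for 22 = 8


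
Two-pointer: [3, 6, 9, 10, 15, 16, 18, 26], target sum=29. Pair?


Two pointers: lo=0, hi=7
Found pair: (3, 26) summing to 29


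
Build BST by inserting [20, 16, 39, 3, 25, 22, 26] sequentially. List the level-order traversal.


Root = 20; build tree by BST insertion.
Level-Order traversal: [20, 16, 39, 3, 25, 22, 26]


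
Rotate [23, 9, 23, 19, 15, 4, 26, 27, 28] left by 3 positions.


Left rotate by 3: [19, 15, 4, 26, 27, 28, 23, 9, 23]


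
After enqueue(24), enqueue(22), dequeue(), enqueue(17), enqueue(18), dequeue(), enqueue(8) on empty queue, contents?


enqueue(24) -> [24]
enqueue(22) -> [24, 22]
dequeue() returns 24 -> [22]
enqueue(17) -> [22, 17]
enqueue(18) -> [22, 17, 18]
dequeue() returns 22 -> [17, 18]
enqueue(8) -> [17, 18, 8]
Final queue (front to back): [17, 18, 8]


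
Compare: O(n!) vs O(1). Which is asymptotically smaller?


constant grows slower than factorial
O(1) is asymptotically smaller; O(n!) grows faster


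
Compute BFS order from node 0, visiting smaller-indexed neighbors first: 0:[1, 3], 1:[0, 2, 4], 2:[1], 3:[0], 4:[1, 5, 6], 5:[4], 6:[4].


BFS queue: start with [0]
Visit order: [0, 1, 3, 2, 4, 5, 6]


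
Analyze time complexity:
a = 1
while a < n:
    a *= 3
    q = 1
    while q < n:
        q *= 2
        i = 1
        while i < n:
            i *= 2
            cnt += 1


Per nesting level: O(log n) * O(log n) * O(log n) = O((log n)^3)
Complexity: O((log n)^3)


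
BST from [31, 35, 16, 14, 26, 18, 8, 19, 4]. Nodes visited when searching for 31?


BST root = 31
Search for 31: compare at each node
Path: [31]


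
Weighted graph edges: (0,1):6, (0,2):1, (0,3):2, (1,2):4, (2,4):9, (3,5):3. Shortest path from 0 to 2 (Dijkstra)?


Dijkstra from 0:
Distances: {0: 0, 1: 5, 2: 1, 3: 2, 4: 10, 5: 5}
Shortest distance to 2 = 1, path = [0, 2]


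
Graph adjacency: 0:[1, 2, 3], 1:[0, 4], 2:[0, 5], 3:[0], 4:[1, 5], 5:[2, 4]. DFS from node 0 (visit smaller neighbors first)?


DFS stack-based: start with [0]
Visit order: [0, 1, 4, 5, 2, 3]


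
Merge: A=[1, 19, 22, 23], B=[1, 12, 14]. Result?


Compare heads, take smaller each step.
Merged: [1, 1, 12, 14, 19, 22, 23]


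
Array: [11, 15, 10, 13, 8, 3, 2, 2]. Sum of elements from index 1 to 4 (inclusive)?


Prefix sums: [0, 11, 26, 36, 49, 57, 60, 62, 64]
Sum[1..4] = prefix[5] - prefix[1] = 57 - 11 = 46


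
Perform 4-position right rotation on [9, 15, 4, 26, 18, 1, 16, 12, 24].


Right rotate by 4: [1, 16, 12, 24, 9, 15, 4, 26, 18]


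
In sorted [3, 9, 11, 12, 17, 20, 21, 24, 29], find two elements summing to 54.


Two pointers: lo=0, hi=8
No pair sums to 54


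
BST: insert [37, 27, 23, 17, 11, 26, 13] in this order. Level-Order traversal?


Root = 37; build tree by BST insertion.
Level-Order traversal: [37, 27, 23, 17, 26, 11, 13]


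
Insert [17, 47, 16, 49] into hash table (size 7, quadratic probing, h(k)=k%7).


Insertions: 17->slot 3; 47->slot 5; 16->slot 2; 49->slot 0
Table: [49, None, 16, 17, None, 47, None]


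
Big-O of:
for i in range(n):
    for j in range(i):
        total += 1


Per nesting level: O(n) * O(n) [triangular over i] = O(n^2)
Complexity: O(n^2)


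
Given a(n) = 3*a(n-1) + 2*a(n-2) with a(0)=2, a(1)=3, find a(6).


Build bottom-up:
...a(4)=161, a(5)=573, a(6)=3*573+2*161=2041


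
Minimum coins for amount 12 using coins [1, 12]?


dp[0]=0; dp[i]=1+min(dp[i-c] for c in coins)
...dp[7]=7, dp[8]=8, dp[9]=9, dp[10]=10, dp[11]=11, dp[12]=1
Minimum coins for 12 = 1


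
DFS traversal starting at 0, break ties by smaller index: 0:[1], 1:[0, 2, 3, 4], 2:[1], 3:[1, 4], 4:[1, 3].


DFS stack-based: start with [0]
Visit order: [0, 1, 2, 3, 4]


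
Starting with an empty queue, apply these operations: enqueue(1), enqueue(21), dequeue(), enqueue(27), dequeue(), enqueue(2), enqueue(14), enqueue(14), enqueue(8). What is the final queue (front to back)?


enqueue(1) -> [1]
enqueue(21) -> [1, 21]
dequeue() returns 1 -> [21]
enqueue(27) -> [21, 27]
dequeue() returns 21 -> [27]
enqueue(2) -> [27, 2]
enqueue(14) -> [27, 2, 14]
enqueue(14) -> [27, 2, 14, 14]
enqueue(8) -> [27, 2, 14, 14, 8]
Final queue (front to back): [27, 2, 14, 14, 8]


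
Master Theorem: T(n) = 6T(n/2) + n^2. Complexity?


a=6, b=2, c=2. log_2(6)=2.585 > c=2. Case 1: O(n^log_b(a)) = O(n^2.585)
Complexity: O(n^2.585)


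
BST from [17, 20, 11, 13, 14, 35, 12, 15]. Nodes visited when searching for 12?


BST root = 17
Search for 12: compare at each node
Path: [17, 11, 13, 12]


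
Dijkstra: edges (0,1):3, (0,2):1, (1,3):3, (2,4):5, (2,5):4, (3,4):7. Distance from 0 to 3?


Dijkstra from 0:
Distances: {0: 0, 1: 3, 2: 1, 3: 6, 4: 6, 5: 5}
Shortest distance to 3 = 6, path = [0, 1, 3]


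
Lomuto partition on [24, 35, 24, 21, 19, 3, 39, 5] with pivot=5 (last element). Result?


Elements <= 5 go left of pivot.
Result: [3, 5, 24, 21, 19, 24, 39, 35], pivot at index 1


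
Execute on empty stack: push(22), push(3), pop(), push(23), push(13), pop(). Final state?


push(22) -> [22]
push(3) -> [22, 3]
pop() returns 3 -> [22]
push(23) -> [22, 23]
push(13) -> [22, 23, 13]
pop() returns 13 -> [22, 23]
Final stack (bottom to top): [22, 23]


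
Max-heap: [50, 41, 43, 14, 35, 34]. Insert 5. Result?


Append 5: [50, 41, 43, 14, 35, 34, 5]
Bubble up: no swaps needed
Result: [50, 41, 43, 14, 35, 34, 5]


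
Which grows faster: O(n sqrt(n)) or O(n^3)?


n^1.5 grows slower than cubic
O(n sqrt(n)) is asymptotically smaller; O(n^3) grows faster


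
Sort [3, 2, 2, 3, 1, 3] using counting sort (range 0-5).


Count array: [0, 1, 2, 3, 0, 0]
Reconstruct: [1, 2, 2, 3, 3, 3]


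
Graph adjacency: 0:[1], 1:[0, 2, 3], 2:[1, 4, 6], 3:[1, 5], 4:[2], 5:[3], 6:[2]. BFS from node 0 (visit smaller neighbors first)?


BFS queue: start with [0]
Visit order: [0, 1, 2, 3, 4, 6, 5]


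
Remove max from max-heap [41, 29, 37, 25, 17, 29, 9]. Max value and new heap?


Max = 41
Replace root with last, heapify down
Resulting heap: [37, 29, 29, 25, 17, 9]


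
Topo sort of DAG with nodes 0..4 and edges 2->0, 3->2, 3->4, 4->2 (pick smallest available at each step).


Kahn's algorithm, process smallest node first
Order: [1, 3, 4, 2, 0]


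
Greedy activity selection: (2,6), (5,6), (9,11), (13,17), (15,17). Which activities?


Greedy: pick earliest-ending, then skip overlaps.
Selected (3 activities): [(2, 6), (9, 11), (13, 17)]


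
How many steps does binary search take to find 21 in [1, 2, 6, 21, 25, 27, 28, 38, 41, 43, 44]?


Search for 21:
[0,10] mid=5 arr[5]=27
[0,4] mid=2 arr[2]=6
[3,4] mid=3 arr[3]=21
Total: 3 comparisons


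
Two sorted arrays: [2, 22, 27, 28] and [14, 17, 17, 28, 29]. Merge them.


Compare heads, take smaller each step.
Merged: [2, 14, 17, 17, 22, 27, 28, 28, 29]


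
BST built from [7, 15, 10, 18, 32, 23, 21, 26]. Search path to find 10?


BST root = 7
Search for 10: compare at each node
Path: [7, 15, 10]


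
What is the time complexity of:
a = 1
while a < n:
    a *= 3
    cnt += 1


Per nesting level: O(log n) = O(log n)
Complexity: O(log n)


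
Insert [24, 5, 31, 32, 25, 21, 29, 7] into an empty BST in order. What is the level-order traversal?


Root = 24; build tree by BST insertion.
Level-Order traversal: [24, 5, 31, 21, 25, 32, 7, 29]


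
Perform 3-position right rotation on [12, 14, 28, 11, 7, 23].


Right rotate by 3: [11, 7, 23, 12, 14, 28]


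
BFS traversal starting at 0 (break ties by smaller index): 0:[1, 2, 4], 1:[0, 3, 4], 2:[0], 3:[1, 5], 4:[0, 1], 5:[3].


BFS queue: start with [0]
Visit order: [0, 1, 2, 4, 3, 5]


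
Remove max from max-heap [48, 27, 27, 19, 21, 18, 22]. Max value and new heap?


Max = 48
Replace root with last, heapify down
Resulting heap: [27, 22, 27, 19, 21, 18]
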